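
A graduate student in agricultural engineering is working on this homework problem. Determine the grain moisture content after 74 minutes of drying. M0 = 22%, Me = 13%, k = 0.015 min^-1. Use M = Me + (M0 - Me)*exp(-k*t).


M = Me + (M0 - Me) * e^(-k*t)
  = 13 + (22 - 13) * e^(-0.015*74)
  = 13 + 9 * e^(-1.110)
  = 13 + 9 * 0.32956
  = 13 + 2.9660
  = 15.97%


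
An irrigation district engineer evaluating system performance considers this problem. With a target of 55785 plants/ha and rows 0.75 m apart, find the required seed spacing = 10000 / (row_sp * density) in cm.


spacing = 10000 / (row_sp * density)
        = 10000 / (0.75 * 55785)
        = 10000 / 41838.75
        = 0.23901 m = 23.90 cm


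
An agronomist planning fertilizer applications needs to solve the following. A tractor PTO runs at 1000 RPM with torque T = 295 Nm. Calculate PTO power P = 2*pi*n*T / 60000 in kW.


P = 2*pi*n*T / 60000
  = 2*pi * 1000 * 295 / 60000
  = 1853539.67 / 60000
  = 30.89 kW


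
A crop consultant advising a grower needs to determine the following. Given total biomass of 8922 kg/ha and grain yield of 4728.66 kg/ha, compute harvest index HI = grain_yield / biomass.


HI = grain_yield / biomass
   = 4728.66 / 8922
   = 0.53


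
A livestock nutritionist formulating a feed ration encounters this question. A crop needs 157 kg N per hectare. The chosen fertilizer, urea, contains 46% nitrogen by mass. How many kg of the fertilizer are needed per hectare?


Rate = N_required / (N_content / 100)
     = 157 / (46 / 100)
     = 157 / 0.46
     = 341.30 kg/ha


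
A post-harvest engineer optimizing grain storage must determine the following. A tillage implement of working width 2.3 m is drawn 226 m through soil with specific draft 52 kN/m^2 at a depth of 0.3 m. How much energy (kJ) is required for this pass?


E = k * d * w * L
  = 52 * 0.3 * 2.3 * 226
  = 8108.88 kJ


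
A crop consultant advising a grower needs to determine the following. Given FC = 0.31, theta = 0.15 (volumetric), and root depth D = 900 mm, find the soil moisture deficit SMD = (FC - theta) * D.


SMD = (FC - theta) * D
    = (0.31 - 0.15) * 900
    = 0.160 * 900
    = 144 mm


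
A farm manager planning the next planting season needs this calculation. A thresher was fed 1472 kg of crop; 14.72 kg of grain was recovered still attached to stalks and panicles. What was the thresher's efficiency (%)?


eta = (total - unthreshed) / total * 100
    = (1472 - 14.72) / 1472 * 100
    = 1457.28 / 1472 * 100
    = 99%


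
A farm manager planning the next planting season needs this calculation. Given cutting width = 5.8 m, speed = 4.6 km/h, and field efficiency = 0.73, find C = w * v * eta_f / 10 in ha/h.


C = w * v * eta_f / 10
  = 5.8 * 4.6 * 0.73 / 10
  = 19.48 / 10
  = 1.95 ha/h


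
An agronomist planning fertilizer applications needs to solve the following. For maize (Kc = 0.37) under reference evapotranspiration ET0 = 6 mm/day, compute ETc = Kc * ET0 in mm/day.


ETc = Kc * ET0
    = 0.37 * 6
    = 2.22 mm/day


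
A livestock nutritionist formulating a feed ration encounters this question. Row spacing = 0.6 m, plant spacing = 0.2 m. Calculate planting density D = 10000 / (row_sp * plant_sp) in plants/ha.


D = 10000 / (row_sp * plant_sp)
  = 10000 / (0.6 * 0.2)
  = 10000 / 0.1200
  = 83333.33 plants/ha


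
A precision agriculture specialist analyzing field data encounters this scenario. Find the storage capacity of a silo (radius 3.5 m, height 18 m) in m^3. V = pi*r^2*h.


V = pi * r^2 * h
  = pi * 3.5^2 * 18
  = pi * 12.25 * 18
  = 692.72 m^3


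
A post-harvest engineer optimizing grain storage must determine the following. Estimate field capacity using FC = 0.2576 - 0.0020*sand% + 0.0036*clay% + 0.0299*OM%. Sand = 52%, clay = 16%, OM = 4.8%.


FC = 0.2576 - 0.0020*52 + 0.0036*16 + 0.0299*4.8
   = 0.2576 - 0.1040 + 0.0576 + 0.1435
   = 0.3547


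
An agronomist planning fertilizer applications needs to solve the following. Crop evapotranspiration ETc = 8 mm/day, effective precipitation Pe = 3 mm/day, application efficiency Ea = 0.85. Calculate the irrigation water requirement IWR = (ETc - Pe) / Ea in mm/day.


IWR = (ETc - Pe) / Ea
    = (8 - 3) / 0.85
    = 5 / 0.85
    = 5.88 mm/day


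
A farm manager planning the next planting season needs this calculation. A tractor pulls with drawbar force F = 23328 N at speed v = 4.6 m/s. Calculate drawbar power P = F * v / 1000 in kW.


P = F * v / 1000
  = 23328 * 4.6 / 1000
  = 107308.80 / 1000
  = 107.31 kW


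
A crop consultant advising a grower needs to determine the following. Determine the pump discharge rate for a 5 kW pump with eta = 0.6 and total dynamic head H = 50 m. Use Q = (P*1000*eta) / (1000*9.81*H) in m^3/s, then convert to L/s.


Q = (P * 1000 * eta) / (rho * g * H)
  = (5 * 1000 * 0.6) / (1000 * 9.81 * 50)
  = 3000 / 490500
  = 0.00612 m^3/s = 6.12 L/s


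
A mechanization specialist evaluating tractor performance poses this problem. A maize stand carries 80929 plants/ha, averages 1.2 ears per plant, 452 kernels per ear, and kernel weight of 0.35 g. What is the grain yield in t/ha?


Y = density * ears * kernels * kw
  = 80929 * 1.2 * 452 * 0.35 g/ha
  = 15363561.36 g/ha
  = 15363.56 kg/ha = 15.36 t/ha


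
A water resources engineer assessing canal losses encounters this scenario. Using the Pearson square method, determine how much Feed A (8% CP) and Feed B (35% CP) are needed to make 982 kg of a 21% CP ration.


parts_A = CP_b - target = 35 - 21 = 14
parts_B = target - CP_a = 21 - 8 = 13
total_parts = 14 + 13 = 27
Feed A = 982 * 14 / 27 = 509.19 kg
Feed B = 982 * 13 / 27 = 472.81 kg

509.19 kg


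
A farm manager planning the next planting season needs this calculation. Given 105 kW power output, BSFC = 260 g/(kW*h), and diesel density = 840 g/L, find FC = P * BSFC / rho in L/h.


FC = P * BSFC / rho_fuel
   = 105 * 260 / 840
   = 27300 / 840
   = 32.50 L/h


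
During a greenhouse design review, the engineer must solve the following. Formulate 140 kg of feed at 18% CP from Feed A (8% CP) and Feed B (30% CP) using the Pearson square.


parts_A = CP_b - target = 30 - 18 = 12
parts_B = target - CP_a = 18 - 8 = 10
total_parts = 12 + 10 = 22
Feed A = 140 * 12 / 22 = 76.36 kg
Feed B = 140 * 10 / 22 = 63.64 kg

76.36 kg


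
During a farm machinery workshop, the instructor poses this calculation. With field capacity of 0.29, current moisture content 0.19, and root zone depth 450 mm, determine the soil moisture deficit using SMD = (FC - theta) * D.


SMD = (FC - theta) * D
    = (0.29 - 0.19) * 450
    = 0.100 * 450
    = 45 mm


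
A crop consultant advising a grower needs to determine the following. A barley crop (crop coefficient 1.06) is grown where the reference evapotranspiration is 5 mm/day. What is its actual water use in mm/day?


ETc = Kc * ET0
    = 1.06 * 5
    = 5.30 mm/day


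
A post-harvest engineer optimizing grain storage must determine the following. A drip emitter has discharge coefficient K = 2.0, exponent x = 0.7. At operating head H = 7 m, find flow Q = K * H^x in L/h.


Q = K * H^x
  = 2.0 * 7^0.7
  = 2.0 * 3.9045
  = 7.81 L/h


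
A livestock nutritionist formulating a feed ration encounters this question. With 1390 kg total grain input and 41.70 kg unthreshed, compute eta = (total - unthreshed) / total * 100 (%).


eta = (total - unthreshed) / total * 100
    = (1390 - 41.70) / 1390 * 100
    = 1348.30 / 1390 * 100
    = 97%


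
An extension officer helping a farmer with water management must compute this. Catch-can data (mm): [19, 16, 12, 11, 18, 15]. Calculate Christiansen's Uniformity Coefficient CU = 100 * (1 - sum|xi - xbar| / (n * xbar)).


xbar = 91 / 6 = 15.167
sum|xi - xbar| = 15
CU = 100 * (1 - 15 / (6 * 15.167))
   = 100 * (1 - 0.1648)
   = 83.52%


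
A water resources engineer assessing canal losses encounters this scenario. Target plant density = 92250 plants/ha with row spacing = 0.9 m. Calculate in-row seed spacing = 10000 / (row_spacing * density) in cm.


spacing = 10000 / (row_sp * density)
        = 10000 / (0.9 * 92250)
        = 10000 / 83025
        = 0.12045 m = 12.04 cm


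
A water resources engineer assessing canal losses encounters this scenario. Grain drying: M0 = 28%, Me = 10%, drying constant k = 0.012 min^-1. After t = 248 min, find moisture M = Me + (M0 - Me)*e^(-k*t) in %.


M = Me + (M0 - Me) * e^(-k*t)
  = 10 + (28 - 10) * e^(-0.012*248)
  = 10 + 18 * e^(-2.976)
  = 10 + 18 * 0.05100
  = 10 + 0.9179
  = 10.92%


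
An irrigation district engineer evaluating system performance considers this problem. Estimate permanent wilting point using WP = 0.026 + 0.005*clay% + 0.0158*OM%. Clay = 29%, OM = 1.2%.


WP = 0.026 + 0.005*29 + 0.0158*1.2
   = 0.026 + 0.1450 + 0.0190
   = 0.1900


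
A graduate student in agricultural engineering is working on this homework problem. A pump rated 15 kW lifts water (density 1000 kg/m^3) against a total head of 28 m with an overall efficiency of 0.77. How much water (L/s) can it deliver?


Q = (P * 1000 * eta) / (rho * g * H)
  = (15 * 1000 * 0.77) / (1000 * 9.81 * 28)
  = 11550 / 274680
  = 0.04205 m^3/s = 42.05 L/s


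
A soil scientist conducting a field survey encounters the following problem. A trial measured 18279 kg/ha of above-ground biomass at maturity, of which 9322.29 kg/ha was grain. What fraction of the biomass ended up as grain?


HI = grain_yield / biomass
   = 9322.29 / 18279
   = 0.51


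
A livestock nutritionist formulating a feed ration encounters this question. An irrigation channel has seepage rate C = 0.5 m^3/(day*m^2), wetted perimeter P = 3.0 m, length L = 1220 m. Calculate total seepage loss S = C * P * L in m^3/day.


S = C * P * L
  = 0.5 * 3.0 * 1220
  = 1830 m^3/day


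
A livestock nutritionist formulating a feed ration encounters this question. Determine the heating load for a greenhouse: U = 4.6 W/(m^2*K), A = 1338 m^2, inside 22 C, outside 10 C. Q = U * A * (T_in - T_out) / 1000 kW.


dT = 22 - (10) = 12 K
Q = U * A * dT
  = 4.6 * 1338 * 12
  = 73857.60 W = 73.86 kW


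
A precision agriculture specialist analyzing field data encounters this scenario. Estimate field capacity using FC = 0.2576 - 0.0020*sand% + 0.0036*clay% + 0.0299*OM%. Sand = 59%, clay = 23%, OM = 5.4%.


FC = 0.2576 - 0.0020*59 + 0.0036*23 + 0.0299*5.4
   = 0.2576 - 0.1180 + 0.0828 + 0.1615
   = 0.3839


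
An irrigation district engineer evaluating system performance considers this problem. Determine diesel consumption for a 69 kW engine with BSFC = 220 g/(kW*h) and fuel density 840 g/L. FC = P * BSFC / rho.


FC = P * BSFC / rho_fuel
   = 69 * 220 / 840
   = 15180 / 840
   = 18.07 L/h


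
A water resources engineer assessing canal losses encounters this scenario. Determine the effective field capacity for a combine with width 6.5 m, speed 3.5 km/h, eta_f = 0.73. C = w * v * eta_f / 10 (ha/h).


C = w * v * eta_f / 10
  = 6.5 * 3.5 * 0.73 / 10
  = 16.61 / 10
  = 1.66 ha/h


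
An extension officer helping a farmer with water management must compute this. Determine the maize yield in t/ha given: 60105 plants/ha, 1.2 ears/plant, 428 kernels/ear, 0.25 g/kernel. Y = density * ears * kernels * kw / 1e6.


Y = density * ears * kernels * kw
  = 60105 * 1.2 * 428 * 0.25 g/ha
  = 7717482 g/ha
  = 7717.48 kg/ha = 7.72 t/ha


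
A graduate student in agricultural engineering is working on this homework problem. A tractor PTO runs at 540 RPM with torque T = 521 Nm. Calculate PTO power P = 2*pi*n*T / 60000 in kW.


P = 2*pi*n*T / 60000
  = 2*pi * 540 * 521 / 60000
  = 1767711.35 / 60000
  = 29.46 kW


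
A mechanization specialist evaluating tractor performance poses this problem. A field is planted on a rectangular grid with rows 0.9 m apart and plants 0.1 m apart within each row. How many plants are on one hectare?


D = 10000 / (row_sp * plant_sp)
  = 10000 / (0.9 * 0.1)
  = 10000 / 0.0900
  = 111111.11 plants/ha


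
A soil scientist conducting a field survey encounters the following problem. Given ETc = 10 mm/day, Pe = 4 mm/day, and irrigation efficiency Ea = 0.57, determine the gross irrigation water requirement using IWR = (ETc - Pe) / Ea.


IWR = (ETc - Pe) / Ea
    = (10 - 4) / 0.57
    = 6 / 0.57
    = 10.53 mm/day


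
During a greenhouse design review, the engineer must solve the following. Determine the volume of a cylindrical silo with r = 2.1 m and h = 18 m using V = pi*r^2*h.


V = pi * r^2 * h
  = pi * 2.1^2 * 18
  = pi * 4.41 * 18
  = 249.38 m^3


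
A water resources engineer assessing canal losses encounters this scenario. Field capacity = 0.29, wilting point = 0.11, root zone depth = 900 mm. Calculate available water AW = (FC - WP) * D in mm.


AW = (FC - WP) * D
   = (0.29 - 0.11) * 900
   = 0.18 * 900
   = 162 mm


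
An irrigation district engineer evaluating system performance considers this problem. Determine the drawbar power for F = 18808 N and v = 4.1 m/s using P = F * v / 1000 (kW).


P = F * v / 1000
  = 18808 * 4.1 / 1000
  = 77112.80 / 1000
  = 77.11 kW


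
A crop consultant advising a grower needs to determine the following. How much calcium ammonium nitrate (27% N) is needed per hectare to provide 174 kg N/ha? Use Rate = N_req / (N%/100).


Rate = N_required / (N_content / 100)
     = 174 / (27 / 100)
     = 174 / 0.27
     = 644.44 kg/ha


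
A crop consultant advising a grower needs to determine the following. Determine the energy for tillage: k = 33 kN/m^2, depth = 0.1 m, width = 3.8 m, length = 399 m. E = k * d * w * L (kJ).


E = k * d * w * L
  = 33 * 0.1 * 3.8 * 399
  = 5003.46 kJ


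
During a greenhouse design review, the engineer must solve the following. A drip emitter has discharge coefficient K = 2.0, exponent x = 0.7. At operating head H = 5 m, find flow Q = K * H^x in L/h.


Q = K * H^x
  = 2.0 * 5^0.7
  = 2.0 * 3.0852
  = 6.17 L/h


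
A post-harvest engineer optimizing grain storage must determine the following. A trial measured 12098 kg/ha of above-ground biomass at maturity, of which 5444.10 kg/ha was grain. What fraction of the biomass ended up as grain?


HI = grain_yield / biomass
   = 5444.10 / 12098
   = 0.45


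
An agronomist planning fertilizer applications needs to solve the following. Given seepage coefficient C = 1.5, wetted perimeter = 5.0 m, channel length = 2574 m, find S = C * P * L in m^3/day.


S = C * P * L
  = 1.5 * 5.0 * 2574
  = 19305 m^3/day


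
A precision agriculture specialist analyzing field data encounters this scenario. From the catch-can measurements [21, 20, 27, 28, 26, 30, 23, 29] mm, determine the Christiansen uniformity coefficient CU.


xbar = 204 / 8 = 25.500
sum|xi - xbar| = 25
CU = 100 * (1 - 25 / (8 * 25.500))
   = 100 * (1 - 0.1225)
   = 87.75%


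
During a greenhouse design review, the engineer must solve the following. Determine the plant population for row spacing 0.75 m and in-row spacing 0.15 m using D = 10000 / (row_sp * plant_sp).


D = 10000 / (row_sp * plant_sp)
  = 10000 / (0.75 * 0.15)
  = 10000 / 0.1125
  = 88888.89 plants/ha


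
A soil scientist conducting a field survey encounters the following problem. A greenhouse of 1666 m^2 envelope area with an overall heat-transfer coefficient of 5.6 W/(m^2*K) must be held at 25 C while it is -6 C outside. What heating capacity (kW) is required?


dT = 25 - (-6) = 31 K
Q = U * A * dT
  = 5.6 * 1666 * 31
  = 289217.60 W = 289.22 kW


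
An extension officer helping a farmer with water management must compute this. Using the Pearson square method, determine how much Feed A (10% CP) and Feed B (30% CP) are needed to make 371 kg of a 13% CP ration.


parts_A = CP_b - target = 30 - 13 = 17
parts_B = target - CP_a = 13 - 10 = 3
total_parts = 17 + 3 = 20
Feed A = 371 * 17 / 20 = 315.35 kg
Feed B = 371 * 3 / 20 = 55.65 kg

315.35 kg


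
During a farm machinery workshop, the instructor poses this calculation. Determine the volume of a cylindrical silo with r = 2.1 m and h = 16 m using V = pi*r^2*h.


V = pi * r^2 * h
  = pi * 2.1^2 * 16
  = pi * 4.41 * 16
  = 221.67 m^3


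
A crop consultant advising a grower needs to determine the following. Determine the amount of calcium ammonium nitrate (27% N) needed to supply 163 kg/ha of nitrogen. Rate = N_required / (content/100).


Rate = N_required / (N_content / 100)
     = 163 / (27 / 100)
     = 163 / 0.27
     = 603.70 kg/ha


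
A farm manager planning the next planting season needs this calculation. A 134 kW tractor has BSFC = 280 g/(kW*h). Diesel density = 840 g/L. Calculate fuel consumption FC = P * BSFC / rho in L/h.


FC = P * BSFC / rho_fuel
   = 134 * 280 / 840
   = 37520 / 840
   = 44.67 L/h


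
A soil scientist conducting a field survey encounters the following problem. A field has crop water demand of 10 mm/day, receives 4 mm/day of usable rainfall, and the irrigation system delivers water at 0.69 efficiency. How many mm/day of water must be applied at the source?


IWR = (ETc - Pe) / Ea
    = (10 - 4) / 0.69
    = 6 / 0.69
    = 8.70 mm/day


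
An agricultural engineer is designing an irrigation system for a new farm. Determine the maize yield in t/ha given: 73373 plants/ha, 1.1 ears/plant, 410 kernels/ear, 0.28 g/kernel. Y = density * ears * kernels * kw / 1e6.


Y = density * ears * kernels * kw
  = 73373 * 1.1 * 410 * 0.28 g/ha
  = 9265542.44 g/ha
  = 9265.54 kg/ha = 9.27 t/ha


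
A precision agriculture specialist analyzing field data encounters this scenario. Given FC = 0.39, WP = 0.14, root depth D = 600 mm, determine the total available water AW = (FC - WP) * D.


AW = (FC - WP) * D
   = (0.39 - 0.14) * 600
   = 0.25 * 600
   = 150 mm


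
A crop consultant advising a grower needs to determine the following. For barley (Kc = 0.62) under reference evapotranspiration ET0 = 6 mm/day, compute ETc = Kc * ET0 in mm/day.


ETc = Kc * ET0
    = 0.62 * 6
    = 3.72 mm/day


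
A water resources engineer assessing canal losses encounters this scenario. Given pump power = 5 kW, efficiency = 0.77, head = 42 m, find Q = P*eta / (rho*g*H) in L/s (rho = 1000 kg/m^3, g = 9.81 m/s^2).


Q = (P * 1000 * eta) / (rho * g * H)
  = (5 * 1000 * 0.77) / (1000 * 9.81 * 42)
  = 3850 / 412020
  = 0.00934 m^3/s = 9.34 L/s


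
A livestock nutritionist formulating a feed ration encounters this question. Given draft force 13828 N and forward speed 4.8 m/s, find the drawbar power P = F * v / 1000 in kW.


P = F * v / 1000
  = 13828 * 4.8 / 1000
  = 66374.40 / 1000
  = 66.37 kW


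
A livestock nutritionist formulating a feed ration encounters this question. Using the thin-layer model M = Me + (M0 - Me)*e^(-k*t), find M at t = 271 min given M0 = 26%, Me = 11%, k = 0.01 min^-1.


M = Me + (M0 - Me) * e^(-k*t)
  = 11 + (26 - 11) * e^(-0.01*271)
  = 11 + 15 * e^(-2.710)
  = 11 + 15 * 0.06654
  = 11 + 0.9981
  = 12.00%


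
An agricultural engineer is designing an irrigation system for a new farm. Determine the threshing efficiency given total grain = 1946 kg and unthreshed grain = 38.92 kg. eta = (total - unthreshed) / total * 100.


eta = (total - unthreshed) / total * 100
    = (1946 - 38.92) / 1946 * 100
    = 1907.08 / 1946 * 100
    = 98%


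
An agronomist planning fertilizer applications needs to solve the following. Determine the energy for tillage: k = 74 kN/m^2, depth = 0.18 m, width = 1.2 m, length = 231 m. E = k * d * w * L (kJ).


E = k * d * w * L
  = 74 * 0.18 * 1.2 * 231
  = 3692.30 kJ


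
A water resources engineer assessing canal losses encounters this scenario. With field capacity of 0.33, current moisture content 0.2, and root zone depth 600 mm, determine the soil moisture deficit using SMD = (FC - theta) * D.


SMD = (FC - theta) * D
    = (0.33 - 0.2) * 600
    = 0.130 * 600
    = 78 mm


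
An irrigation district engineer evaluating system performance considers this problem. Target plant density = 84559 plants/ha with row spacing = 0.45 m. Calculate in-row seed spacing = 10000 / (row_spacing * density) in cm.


spacing = 10000 / (row_sp * density)
        = 10000 / (0.45 * 84559)
        = 10000 / 38051.55
        = 0.26280 m = 26.28 cm


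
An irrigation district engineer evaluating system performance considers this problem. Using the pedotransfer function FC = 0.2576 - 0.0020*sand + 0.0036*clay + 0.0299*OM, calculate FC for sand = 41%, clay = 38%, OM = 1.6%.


FC = 0.2576 - 0.0020*41 + 0.0036*38 + 0.0299*1.6
   = 0.2576 - 0.0820 + 0.1368 + 0.0478
   = 0.3602


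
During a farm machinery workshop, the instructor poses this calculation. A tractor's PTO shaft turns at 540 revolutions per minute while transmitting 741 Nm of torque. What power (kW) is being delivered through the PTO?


P = 2*pi*n*T / 60000
  = 2*pi * 540 * 741 / 60000
  = 2514153.77 / 60000
  = 41.90 kW


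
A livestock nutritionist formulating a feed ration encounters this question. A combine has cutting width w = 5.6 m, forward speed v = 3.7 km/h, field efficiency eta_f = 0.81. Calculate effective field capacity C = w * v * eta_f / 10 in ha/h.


C = w * v * eta_f / 10
  = 5.6 * 3.7 * 0.81 / 10
  = 16.78 / 10
  = 1.68 ha/h


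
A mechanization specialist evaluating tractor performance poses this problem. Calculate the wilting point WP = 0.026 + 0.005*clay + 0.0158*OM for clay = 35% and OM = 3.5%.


WP = 0.026 + 0.005*35 + 0.0158*3.5
   = 0.026 + 0.1750 + 0.0553
   = 0.2563


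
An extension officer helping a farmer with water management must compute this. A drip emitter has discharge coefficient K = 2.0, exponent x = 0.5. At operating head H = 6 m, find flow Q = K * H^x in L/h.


Q = K * H^x
  = 2.0 * 6^0.5
  = 2.0 * 2.4495
  = 4.90 L/h


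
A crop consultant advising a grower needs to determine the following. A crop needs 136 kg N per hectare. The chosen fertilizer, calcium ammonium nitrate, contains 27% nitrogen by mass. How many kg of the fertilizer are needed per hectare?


Rate = N_required / (N_content / 100)
     = 136 / (27 / 100)
     = 136 / 0.27
     = 503.70 kg/ha


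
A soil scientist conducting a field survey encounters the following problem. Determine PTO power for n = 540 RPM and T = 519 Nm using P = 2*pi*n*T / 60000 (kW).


P = 2*pi*n*T / 60000
  = 2*pi * 540 * 519 / 60000
  = 1760925.51 / 60000
  = 29.35 kW


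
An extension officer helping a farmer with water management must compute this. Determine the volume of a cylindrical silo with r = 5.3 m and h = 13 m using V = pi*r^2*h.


V = pi * r^2 * h
  = pi * 5.3^2 * 13
  = pi * 28.09 * 13
  = 1147.22 m^3


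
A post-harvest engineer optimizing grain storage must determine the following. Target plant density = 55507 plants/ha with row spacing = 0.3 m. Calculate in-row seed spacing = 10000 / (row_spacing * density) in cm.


spacing = 10000 / (row_sp * density)
        = 10000 / (0.3 * 55507)
        = 10000 / 16652.10
        = 0.60052 m = 60.05 cm


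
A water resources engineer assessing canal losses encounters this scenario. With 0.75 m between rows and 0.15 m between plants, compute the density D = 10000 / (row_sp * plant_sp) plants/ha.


D = 10000 / (row_sp * plant_sp)
  = 10000 / (0.75 * 0.15)
  = 10000 / 0.1125
  = 88888.89 plants/ha


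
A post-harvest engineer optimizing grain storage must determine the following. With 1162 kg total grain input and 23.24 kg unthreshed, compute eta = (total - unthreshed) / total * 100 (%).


eta = (total - unthreshed) / total * 100
    = (1162 - 23.24) / 1162 * 100
    = 1138.76 / 1162 * 100
    = 98%


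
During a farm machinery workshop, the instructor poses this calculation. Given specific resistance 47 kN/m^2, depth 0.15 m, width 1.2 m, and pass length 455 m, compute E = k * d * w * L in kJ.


E = k * d * w * L
  = 47 * 0.15 * 1.2 * 455
  = 3849.30 kJ


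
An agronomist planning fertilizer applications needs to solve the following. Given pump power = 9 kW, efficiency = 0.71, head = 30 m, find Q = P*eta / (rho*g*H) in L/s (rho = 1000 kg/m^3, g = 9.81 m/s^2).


Q = (P * 1000 * eta) / (rho * g * H)
  = (9 * 1000 * 0.71) / (1000 * 9.81 * 30)
  = 6390 / 294300
  = 0.02171 m^3/s = 21.71 L/s


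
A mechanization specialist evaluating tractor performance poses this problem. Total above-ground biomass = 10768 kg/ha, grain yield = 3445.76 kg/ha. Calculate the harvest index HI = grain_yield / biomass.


HI = grain_yield / biomass
   = 3445.76 / 10768
   = 0.32


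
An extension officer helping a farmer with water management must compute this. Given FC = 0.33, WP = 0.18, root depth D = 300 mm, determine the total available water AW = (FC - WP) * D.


AW = (FC - WP) * D
   = (0.33 - 0.18) * 300
   = 0.15 * 300
   = 45 mm


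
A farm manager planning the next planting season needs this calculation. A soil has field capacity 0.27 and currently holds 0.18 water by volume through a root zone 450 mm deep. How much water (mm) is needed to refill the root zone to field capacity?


SMD = (FC - theta) * D
    = (0.27 - 0.18) * 450
    = 0.090 * 450
    = 40.50 mm


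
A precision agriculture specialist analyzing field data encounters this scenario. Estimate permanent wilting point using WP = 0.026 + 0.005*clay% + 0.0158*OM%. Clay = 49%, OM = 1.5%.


WP = 0.026 + 0.005*49 + 0.0158*1.5
   = 0.026 + 0.2450 + 0.0237
   = 0.2947


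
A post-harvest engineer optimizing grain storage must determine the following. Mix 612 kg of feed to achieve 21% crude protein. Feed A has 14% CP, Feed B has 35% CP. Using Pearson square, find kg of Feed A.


parts_A = CP_b - target = 35 - 21 = 14
parts_B = target - CP_a = 21 - 14 = 7
total_parts = 14 + 7 = 21
Feed A = 612 * 14 / 21 = 408 kg
Feed B = 612 * 7 / 21 = 204 kg

408 kg


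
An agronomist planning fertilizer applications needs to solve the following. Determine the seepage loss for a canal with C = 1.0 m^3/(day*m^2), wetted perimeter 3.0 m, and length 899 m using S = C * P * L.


S = C * P * L
  = 1.0 * 3.0 * 899
  = 2697 m^3/day


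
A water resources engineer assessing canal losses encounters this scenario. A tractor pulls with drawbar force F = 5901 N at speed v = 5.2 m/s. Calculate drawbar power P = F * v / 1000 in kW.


P = F * v / 1000
  = 5901 * 5.2 / 1000
  = 30685.20 / 1000
  = 30.69 kW


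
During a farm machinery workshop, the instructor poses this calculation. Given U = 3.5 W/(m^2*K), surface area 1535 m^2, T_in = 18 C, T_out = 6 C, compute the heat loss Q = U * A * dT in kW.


dT = 18 - (6) = 12 K
Q = U * A * dT
  = 3.5 * 1535 * 12
  = 64470 W = 64.47 kW


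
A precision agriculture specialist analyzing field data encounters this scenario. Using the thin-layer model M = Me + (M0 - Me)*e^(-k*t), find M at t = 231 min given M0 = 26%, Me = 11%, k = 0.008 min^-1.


M = Me + (M0 - Me) * e^(-k*t)
  = 11 + (26 - 11) * e^(-0.008*231)
  = 11 + 15 * e^(-1.848)
  = 11 + 15 * 0.15755
  = 11 + 2.3633
  = 13.36%


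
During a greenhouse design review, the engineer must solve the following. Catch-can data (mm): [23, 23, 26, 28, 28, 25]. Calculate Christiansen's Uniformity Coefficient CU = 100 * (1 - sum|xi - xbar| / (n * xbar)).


xbar = 153 / 6 = 25.500
sum|xi - xbar| = 11
CU = 100 * (1 - 11 / (6 * 25.500))
   = 100 * (1 - 0.0719)
   = 92.81%


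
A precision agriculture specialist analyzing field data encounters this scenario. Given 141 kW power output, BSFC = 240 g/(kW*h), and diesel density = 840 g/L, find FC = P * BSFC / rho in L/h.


FC = P * BSFC / rho_fuel
   = 141 * 240 / 840
   = 33840 / 840
   = 40.29 L/h


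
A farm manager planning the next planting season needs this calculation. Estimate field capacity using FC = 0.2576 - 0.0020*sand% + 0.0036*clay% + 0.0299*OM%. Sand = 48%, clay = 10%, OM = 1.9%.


FC = 0.2576 - 0.0020*48 + 0.0036*10 + 0.0299*1.9
   = 0.2576 - 0.0960 + 0.0360 + 0.0568
   = 0.2544


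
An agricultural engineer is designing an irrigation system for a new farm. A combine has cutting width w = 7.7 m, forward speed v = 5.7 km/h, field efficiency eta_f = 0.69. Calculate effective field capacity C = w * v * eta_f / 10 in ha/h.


C = w * v * eta_f / 10
  = 7.7 * 5.7 * 0.69 / 10
  = 30.28 / 10
  = 3.03 ha/h


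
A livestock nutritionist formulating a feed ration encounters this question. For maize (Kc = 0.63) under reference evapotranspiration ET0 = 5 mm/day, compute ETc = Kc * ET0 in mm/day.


ETc = Kc * ET0
    = 0.63 * 5
    = 3.15 mm/day


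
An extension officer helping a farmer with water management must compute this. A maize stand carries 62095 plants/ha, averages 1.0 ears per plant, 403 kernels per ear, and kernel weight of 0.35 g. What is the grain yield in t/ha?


Y = density * ears * kernels * kw
  = 62095 * 1.0 * 403 * 0.35 g/ha
  = 8758499.75 g/ha
  = 8758.50 kg/ha = 8.76 t/ha


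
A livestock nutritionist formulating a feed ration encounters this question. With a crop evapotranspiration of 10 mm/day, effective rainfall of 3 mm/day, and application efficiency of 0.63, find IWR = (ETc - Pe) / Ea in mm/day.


IWR = (ETc - Pe) / Ea
    = (10 - 3) / 0.63
    = 7 / 0.63
    = 11.11 mm/day


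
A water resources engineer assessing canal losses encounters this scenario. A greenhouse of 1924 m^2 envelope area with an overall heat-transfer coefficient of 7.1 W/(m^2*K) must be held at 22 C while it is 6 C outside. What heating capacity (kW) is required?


dT = 22 - (6) = 16 K
Q = U * A * dT
  = 7.1 * 1924 * 16
  = 218566.40 W = 218.57 kW


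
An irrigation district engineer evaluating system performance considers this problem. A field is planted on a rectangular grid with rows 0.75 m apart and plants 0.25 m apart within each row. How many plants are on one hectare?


D = 10000 / (row_sp * plant_sp)
  = 10000 / (0.75 * 0.25)
  = 10000 / 0.1875
  = 53333.33 plants/ha


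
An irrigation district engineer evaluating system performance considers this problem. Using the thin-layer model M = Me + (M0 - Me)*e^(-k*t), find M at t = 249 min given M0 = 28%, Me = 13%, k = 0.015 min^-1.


M = Me + (M0 - Me) * e^(-k*t)
  = 13 + (28 - 13) * e^(-0.015*249)
  = 13 + 15 * e^(-3.735)
  = 13 + 15 * 0.02387
  = 13 + 0.3581
  = 13.36%


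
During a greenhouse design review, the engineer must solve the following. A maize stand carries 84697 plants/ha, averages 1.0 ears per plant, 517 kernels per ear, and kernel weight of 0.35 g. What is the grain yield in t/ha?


Y = density * ears * kernels * kw
  = 84697 * 1.0 * 517 * 0.35 g/ha
  = 15325922.15 g/ha
  = 15325.92 kg/ha = 15.33 t/ha


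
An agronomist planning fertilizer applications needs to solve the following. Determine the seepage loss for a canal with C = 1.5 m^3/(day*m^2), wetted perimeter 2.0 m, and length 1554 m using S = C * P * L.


S = C * P * L
  = 1.5 * 2.0 * 1554
  = 4662 m^3/day


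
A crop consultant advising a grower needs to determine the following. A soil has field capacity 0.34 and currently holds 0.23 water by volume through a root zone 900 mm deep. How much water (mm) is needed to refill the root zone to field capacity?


SMD = (FC - theta) * D
    = (0.34 - 0.23) * 900
    = 0.110 * 900
    = 99 mm


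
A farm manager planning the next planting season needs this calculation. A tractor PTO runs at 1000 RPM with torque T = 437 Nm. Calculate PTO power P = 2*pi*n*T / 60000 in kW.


P = 2*pi*n*T / 60000
  = 2*pi * 1000 * 437 / 60000
  = 2745751.98 / 60000
  = 45.76 kW


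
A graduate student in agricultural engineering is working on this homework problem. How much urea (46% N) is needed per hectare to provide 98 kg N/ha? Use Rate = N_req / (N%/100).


Rate = N_required / (N_content / 100)
     = 98 / (46 / 100)
     = 98 / 0.46
     = 213.04 kg/ha


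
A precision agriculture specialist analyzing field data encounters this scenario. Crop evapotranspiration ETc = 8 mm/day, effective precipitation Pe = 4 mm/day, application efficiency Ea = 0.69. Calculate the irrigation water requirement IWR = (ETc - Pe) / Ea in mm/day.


IWR = (ETc - Pe) / Ea
    = (8 - 4) / 0.69
    = 4 / 0.69
    = 5.80 mm/day


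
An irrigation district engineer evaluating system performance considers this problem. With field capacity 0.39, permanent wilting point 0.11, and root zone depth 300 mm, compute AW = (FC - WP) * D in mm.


AW = (FC - WP) * D
   = (0.39 - 0.11) * 300
   = 0.28 * 300
   = 84 mm


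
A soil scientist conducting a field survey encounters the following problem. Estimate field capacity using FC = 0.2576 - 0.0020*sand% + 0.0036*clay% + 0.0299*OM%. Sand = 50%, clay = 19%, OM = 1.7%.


FC = 0.2576 - 0.0020*50 + 0.0036*19 + 0.0299*1.7
   = 0.2576 - 0.1000 + 0.0684 + 0.0508
   = 0.2768


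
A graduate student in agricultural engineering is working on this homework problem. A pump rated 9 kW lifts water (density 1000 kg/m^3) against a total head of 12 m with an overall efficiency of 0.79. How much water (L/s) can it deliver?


Q = (P * 1000 * eta) / (rho * g * H)
  = (9 * 1000 * 0.79) / (1000 * 9.81 * 12)
  = 7110 / 117720
  = 0.06040 m^3/s = 60.40 L/s


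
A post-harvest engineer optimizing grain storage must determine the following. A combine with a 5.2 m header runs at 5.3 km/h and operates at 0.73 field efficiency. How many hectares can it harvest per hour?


C = w * v * eta_f / 10
  = 5.2 * 5.3 * 0.73 / 10
  = 20.12 / 10
  = 2.01 ha/h


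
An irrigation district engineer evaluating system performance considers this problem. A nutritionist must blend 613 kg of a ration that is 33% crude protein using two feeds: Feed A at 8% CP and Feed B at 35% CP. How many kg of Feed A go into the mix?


parts_A = CP_b - target = 35 - 33 = 2
parts_B = target - CP_a = 33 - 8 = 25
total_parts = 2 + 25 = 27
Feed A = 613 * 2 / 27 = 45.41 kg
Feed B = 613 * 25 / 27 = 567.59 kg

45.41 kg


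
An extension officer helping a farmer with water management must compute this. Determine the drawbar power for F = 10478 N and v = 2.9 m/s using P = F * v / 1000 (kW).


P = F * v / 1000
  = 10478 * 2.9 / 1000
  = 30386.20 / 1000
  = 30.39 kW


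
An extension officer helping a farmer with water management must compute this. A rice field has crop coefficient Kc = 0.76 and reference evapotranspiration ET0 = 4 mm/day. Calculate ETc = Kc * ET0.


ETc = Kc * ET0
    = 0.76 * 4
    = 3.04 mm/day


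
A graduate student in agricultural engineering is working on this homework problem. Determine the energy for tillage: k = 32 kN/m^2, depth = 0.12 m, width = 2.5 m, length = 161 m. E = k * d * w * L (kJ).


E = k * d * w * L
  = 32 * 0.12 * 2.5 * 161
  = 1545.60 kJ


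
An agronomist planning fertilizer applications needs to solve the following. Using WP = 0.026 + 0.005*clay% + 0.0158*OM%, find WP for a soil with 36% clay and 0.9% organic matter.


WP = 0.026 + 0.005*36 + 0.0158*0.9
   = 0.026 + 0.1800 + 0.0142
   = 0.2202


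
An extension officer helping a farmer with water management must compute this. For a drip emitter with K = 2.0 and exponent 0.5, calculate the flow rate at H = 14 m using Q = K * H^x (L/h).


Q = K * H^x
  = 2.0 * 14^0.5
  = 2.0 * 3.7417
  = 7.48 L/h


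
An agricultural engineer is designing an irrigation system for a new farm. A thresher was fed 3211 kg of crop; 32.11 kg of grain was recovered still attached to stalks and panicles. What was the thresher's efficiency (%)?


eta = (total - unthreshed) / total * 100
    = (3211 - 32.11) / 3211 * 100
    = 3178.89 / 3211 * 100
    = 99%


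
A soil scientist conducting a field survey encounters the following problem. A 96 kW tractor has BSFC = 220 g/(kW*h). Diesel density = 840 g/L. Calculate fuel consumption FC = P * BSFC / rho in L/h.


FC = P * BSFC / rho_fuel
   = 96 * 220 / 840
   = 21120 / 840
   = 25.14 L/h


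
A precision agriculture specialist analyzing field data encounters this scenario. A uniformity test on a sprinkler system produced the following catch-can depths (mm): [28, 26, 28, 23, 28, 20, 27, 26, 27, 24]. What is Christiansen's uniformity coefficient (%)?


xbar = 257 / 10 = 25.700
sum|xi - xbar| = 20.200
CU = 100 * (1 - 20.200 / (10 * 25.700))
   = 100 * (1 - 0.0786)
   = 92.14%


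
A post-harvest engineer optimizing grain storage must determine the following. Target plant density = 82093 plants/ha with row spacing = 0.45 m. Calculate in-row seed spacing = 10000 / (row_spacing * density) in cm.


spacing = 10000 / (row_sp * density)
        = 10000 / (0.45 * 82093)
        = 10000 / 36941.85
        = 0.27070 m = 27.07 cm


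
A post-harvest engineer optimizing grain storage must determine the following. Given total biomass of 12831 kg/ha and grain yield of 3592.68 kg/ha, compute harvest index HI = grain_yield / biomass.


HI = grain_yield / biomass
   = 3592.68 / 12831
   = 0.28


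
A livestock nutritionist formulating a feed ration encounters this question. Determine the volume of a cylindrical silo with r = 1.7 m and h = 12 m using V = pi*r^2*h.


V = pi * r^2 * h
  = pi * 1.7^2 * 12
  = pi * 2.89 * 12
  = 108.95 m^3


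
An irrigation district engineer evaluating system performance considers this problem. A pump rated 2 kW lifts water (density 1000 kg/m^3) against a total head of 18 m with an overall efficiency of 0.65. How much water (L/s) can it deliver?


Q = (P * 1000 * eta) / (rho * g * H)
  = (2 * 1000 * 0.65) / (1000 * 9.81 * 18)
  = 1300 / 176580
  = 0.00736 m^3/s = 7.36 L/s


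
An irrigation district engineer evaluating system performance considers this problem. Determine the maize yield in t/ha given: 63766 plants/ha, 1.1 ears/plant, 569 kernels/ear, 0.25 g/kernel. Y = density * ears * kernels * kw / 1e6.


Y = density * ears * kernels * kw
  = 63766 * 1.1 * 569 * 0.25 g/ha
  = 9977784.85 g/ha
  = 9977.78 kg/ha = 9.98 t/ha


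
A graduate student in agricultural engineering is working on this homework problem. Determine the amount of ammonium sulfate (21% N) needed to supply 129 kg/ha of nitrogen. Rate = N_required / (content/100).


Rate = N_required / (N_content / 100)
     = 129 / (21 / 100)
     = 129 / 0.21
     = 614.29 kg/ha


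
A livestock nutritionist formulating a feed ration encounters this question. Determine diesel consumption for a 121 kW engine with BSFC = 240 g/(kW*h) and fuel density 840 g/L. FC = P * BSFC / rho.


FC = P * BSFC / rho_fuel
   = 121 * 240 / 840
   = 29040 / 840
   = 34.57 L/h


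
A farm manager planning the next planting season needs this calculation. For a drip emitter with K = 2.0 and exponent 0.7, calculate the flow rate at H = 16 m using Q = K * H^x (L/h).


Q = K * H^x
  = 2.0 * 16^0.7
  = 2.0 * 6.9644
  = 13.93 L/h


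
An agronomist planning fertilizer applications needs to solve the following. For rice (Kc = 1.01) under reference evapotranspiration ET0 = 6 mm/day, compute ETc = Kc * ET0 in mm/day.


ETc = Kc * ET0
    = 1.01 * 6
    = 6.06 mm/day


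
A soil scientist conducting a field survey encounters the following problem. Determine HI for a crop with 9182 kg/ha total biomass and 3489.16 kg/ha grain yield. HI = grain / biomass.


HI = grain_yield / biomass
   = 3489.16 / 9182
   = 0.38


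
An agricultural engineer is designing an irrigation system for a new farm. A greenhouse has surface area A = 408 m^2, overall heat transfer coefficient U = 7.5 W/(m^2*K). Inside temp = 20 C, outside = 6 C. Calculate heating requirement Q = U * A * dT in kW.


dT = 20 - (6) = 14 K
Q = U * A * dT
  = 7.5 * 408 * 14
  = 42840 W = 42.84 kW


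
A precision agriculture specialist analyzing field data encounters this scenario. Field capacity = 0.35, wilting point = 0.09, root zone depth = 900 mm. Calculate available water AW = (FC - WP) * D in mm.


AW = (FC - WP) * D
   = (0.35 - 0.09) * 900
   = 0.26 * 900
   = 234 mm


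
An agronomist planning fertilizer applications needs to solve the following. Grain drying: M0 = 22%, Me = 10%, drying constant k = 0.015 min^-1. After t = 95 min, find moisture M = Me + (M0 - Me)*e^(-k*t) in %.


M = Me + (M0 - Me) * e^(-k*t)
  = 10 + (22 - 10) * e^(-0.015*95)
  = 10 + 12 * e^(-1.425)
  = 10 + 12 * 0.24051
  = 10 + 2.8861
  = 12.89%
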